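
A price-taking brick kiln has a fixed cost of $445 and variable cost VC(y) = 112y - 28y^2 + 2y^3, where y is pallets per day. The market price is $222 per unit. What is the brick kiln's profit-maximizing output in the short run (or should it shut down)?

Produce at y = 11

From TC, MC = TC'(y) = 112 - 56y + 6y^2 and AVC = VC/y = 112 - 28y + 2y^2.
The AVC parabola has its vertex at y = 28/4 = 7, where AVC = 112 - 28·7 + 2·7^2 = $14.
Because $222 ≥ $14, revenue can cover variable cost; the firm operates.
Solving P = MC: -110 - 56y + 6y^2 = 0 ⇒ y = -5/3 or 11. On the upward-sloping branch, y* = 11.
Check: AVC at y = 11 is $46 ≤ P, so revenue covers variable cost.
Profit = P·y − TC = 222·11 − 951 = $1491.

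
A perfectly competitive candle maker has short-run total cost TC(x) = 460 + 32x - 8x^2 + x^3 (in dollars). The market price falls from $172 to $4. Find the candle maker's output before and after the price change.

AVC = 32 - 8x + x^2, minimized at x = 4 where min AVC = $16. MC = 32 - 16x + 3x^2.
With P = $172 above the shutdown price, P = MC gives x = 10.
At P = $4 < min AVC = $16, price no longer covers variable cost at any output, so the firm shuts down: x = 0.

Output falls from 10 to 0 (the firm shuts down)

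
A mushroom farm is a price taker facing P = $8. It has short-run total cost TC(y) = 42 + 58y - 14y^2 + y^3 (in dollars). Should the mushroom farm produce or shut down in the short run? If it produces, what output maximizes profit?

Shut down

From TC, MC = TC'(y) = 58 - 28y + 3y^2 and AVC = VC/y = 58 - 14y + y^2.
The AVC parabola has its vertex at y = 14/2 = 7, where AVC = 58 - 14·7 + 7^2 = $9.
P = $8 lies below min AVC = $9; no output level covers variable cost.
Shutting down limits the loss to fixed cost, $42.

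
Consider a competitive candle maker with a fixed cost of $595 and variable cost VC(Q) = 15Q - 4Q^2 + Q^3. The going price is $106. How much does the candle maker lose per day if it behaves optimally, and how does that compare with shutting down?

Profit = -$105 at Q = 7

AVC = 15 - 4Q + Q^2 has its minimum $11 at Q = 2; price $106 clears that bar, so the firm operates.
With MC = 15 - 8Q + 3Q^2, P = MC on the upward-sloping part at Q* = 7.
TR = 106·7 = 742. TC = 595 + 252 = 847. Profit = 742 − 847 = -$105.
That loss of $105 beats the $595 the firm would lose by shutting down; producing recovers $490 of fixed cost.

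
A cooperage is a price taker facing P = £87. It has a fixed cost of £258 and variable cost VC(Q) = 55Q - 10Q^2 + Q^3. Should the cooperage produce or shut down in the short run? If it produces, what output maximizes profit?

Produce at Q = 8

Strip out fixed cost: VC = 55Q - 10Q^2 + Q^3. Then AVC = 55 - 10Q + Q^2 and MC = 55 - 20Q + 3Q^2.
The AVC parabola has its vertex at Q = 10/2 = 5, where AVC = 55 - 10·5 + 5^2 = £30.
Since P = £87 ≥ min AVC = £30, price covers variable cost and the firm should produce.
Solving P = MC: -32 - 20Q + 3Q^2 = 0 ⇒ Q = -4/3 or 8. On the upward-sloping branch, Q* = 8.
Check: AVC at Q = 8 is £39 ≤ P, so revenue covers variable cost.
Profit = P·Q − TC = 87·8 − 570 = £126.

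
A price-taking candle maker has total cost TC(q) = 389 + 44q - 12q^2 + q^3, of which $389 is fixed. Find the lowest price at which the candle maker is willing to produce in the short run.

$8 per unit

The shutdown price is the minimum of AVC. VC = 44q - 12q^2 + q^3, so AVC = 44 - 12q + q^2.
At the minimum of AVC, MC = AVC. MC = 44 - 24q + 3q^2; setting MC = AVC gives 2q^2 - 12q = 0, so q = 6. min AVC = 8.
For P < $8 the firm produces nothing.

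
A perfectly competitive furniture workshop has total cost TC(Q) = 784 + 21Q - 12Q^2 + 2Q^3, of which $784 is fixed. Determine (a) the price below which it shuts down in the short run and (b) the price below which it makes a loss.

AVC = 21 - 12Q + 2Q^2; minimized at Q = 3, giving min AVC = $3. That is the shutdown price.
ATC = 784/Q + 21 - 12Q + 2Q^2. Setting dATC/dQ = −784/Q^2 − 12 + 4Q = 0 gives Q = 7 (since 4·7^3 − 12·7^2 = 784).
min ATC = 784/7 + 21 − 12·7 + 2·7^2 = $147. That is the break-even price.
Between these two prices the firm operates at a loss; above $147 it earns a profit.

Shutdown price = $3; break-even price = $147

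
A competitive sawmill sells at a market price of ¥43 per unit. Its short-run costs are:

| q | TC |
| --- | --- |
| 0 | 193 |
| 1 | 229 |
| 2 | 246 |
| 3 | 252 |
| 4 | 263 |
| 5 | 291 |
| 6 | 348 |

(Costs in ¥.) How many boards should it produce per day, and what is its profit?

q = 5; profit = -¥76

Tabulate TR − TC: q=0: -193; q=1: -186; q=2: -160; q=3: -123; q=4: -91; q=5: -76; q=6: -90.
Profit is maximized at q = 5. AVC there is 98/5 = ¥19.60 ≤ P, so producing beats shutting down (which would give -¥193).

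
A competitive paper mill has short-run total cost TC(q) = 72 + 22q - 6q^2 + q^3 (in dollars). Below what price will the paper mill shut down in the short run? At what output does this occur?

$13 per unit, at q = 3

Short-run supply begins at min AVC. From VC = 22q - 6q^2 + q^3, AVC = 22 - 6q + q^2.
At the minimum of AVC, MC = AVC. MC = 22 - 12q + 3q^2; setting MC = AVC gives 2q^2 - 6q = 0, so q = 3. min AVC = 13.
For P < $13 the firm produces nothing.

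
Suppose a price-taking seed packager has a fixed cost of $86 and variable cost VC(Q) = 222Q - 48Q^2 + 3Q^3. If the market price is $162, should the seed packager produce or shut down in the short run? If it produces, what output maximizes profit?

Produce at Q = 10

Variable cost is VC = 222Q - 48Q^2 + 3Q^3, so AVC = VC/Q = 222 - 48Q + 3Q^2 and MC = dTC/dQ = 222 - 96Q + 9Q^2.
The AVC parabola has its vertex at Q = 48/6 = 8, where AVC = 222 - 48·8 + 3·8^2 = $30.
Since P = $162 ≥ min AVC = $30, price covers variable cost and the firm should produce.
P = MC gives 60 - 96Q + 9Q^2 = 0, with roots 2/3 and 10. Take the larger (rising MC): Q* = 10.
Check: AVC at Q = 10 is $42 ≤ P, so revenue covers variable cost.
Profit = P·Q − TC = 162·10 − 506 = $1114.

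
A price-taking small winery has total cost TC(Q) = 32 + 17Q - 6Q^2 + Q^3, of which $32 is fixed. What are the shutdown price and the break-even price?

Shutdown price = $8; break-even price = $17

AVC = 17 - 6Q + Q^2; minimized at Q = 3, giving min AVC = $8. That is the shutdown price.
ATC = 32/Q + 17 - 6Q + Q^2. Setting dATC/dQ = −32/Q^2 − 6 + 2Q = 0 gives Q = 4 (since 2·4^3 − 6·4^2 = 32).
min ATC = 32/4 + 17 − 6·4 + 4^2 = $17. That is the break-even price.
For $8 ≤ P < $17 the firm produces at a loss; below $8 it shuts down.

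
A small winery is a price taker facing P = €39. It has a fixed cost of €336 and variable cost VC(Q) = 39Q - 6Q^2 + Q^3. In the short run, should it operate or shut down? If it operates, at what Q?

Produce at Q = 4

Strip out fixed cost: VC = 39Q - 6Q^2 + Q^3. Then AVC = 39 - 6Q + Q^2 and MC = 39 - 12Q + 3Q^2.
The AVC parabola has its vertex at Q = 6/2 = 3, where AVC = 39 - 6·3 + 3^2 = €30.
Since P = €39 ≥ min AVC = €30, price covers variable cost and the firm should produce.
Set P = MC: 39 = 39 - 12Q + 3Q^2 → -12Q + 3Q^2 = 0. The roots are Q = 0 and Q = 4; the profit-maximizing output is on the rising part of MC, so Q* = 4.
Check: AVC at Q = 4 is €31 ≤ P, so revenue covers variable cost.
Profit = P·Q − TC = 39·4 − 460 = -€304, a loss, but smaller than the €336 fixed cost the firm would lose by shutting down.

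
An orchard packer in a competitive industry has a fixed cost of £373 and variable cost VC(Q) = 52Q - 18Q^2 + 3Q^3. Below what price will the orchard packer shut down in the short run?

Short-run supply begins at min AVC. From VC = 52Q - 18Q^2 + 3Q^3, AVC = 52 - 18Q + 3Q^2.
dAVC/dQ = -18 + 6Q = 0 gives Q = 3. min AVC = 52 - 18·3 + 3·3^2 = 25.
The firm shuts down for any P below £25.

£25 per unit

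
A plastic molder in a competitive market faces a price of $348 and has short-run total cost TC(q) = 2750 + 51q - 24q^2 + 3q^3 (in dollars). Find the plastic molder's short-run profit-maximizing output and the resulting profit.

AVC = 51 - 24q + 3q^2; min AVC = $3 at q = 4. Since P = $348 ≥ min AVC, the firm produces.
MC = 51 - 48q + 9q^2. Setting P = MC and taking the root on the rising branch gives q* = 9.
TR = 348·9 = 3132. TC = 2750 + 702 = 3452. Profit = 3132 − 3452 = -$320.
That loss of $320 beats the $2750 the firm would lose by shutting down; producing recovers $2430 of fixed cost.

Profit = -$320 at q = 9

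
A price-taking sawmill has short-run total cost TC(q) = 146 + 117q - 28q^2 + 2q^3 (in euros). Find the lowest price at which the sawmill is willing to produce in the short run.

The firm shuts down when price falls below the minimum of average variable cost. AVC = VC/q = 117 - 28q + 2q^2.
At the minimum of AVC, MC = AVC. MC = 117 - 56q + 6q^2; setting MC = AVC gives 4q^2 - 28q = 0, so q = 7. min AVC = 19.
The firm shuts down for any P below €19.

€19 per unit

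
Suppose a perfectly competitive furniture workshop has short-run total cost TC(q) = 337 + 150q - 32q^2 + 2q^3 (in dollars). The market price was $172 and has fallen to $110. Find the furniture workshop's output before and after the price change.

Output falls from 11 to 10

MC = 150 - 64q + 6q^2; the shutdown threshold is min AVC = $22 (at q = 8).
With P = $172 above the shutdown price, P = MC gives q = 11.
At P = $110 ≥ min AVC, set P = MC: q = 10. The firm stays open but cuts output.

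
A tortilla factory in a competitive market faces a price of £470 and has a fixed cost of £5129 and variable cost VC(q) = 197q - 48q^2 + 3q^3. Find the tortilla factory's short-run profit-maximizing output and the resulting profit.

AVC = 197 - 48q + 3q^2 has its minimum £5 at q = 8; price £470 clears that bar, so the firm operates.
With MC = 197 - 96q + 9q^2, P = MC on the upward-sloping part at q* = 13.
TR = 470·13 = 6110. TC = 5129 + 1040 = 6169. Profit = 6110 − 6169 = -£59.
Shutting down would mean losing the fixed cost of £5129, so operating at a loss of £59 is better by £5070.

Profit = -£59 at q = 13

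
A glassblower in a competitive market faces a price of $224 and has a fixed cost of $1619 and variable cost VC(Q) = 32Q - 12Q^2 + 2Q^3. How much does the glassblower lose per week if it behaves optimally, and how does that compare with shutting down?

Profit = -$339 at Q = 8

AVC = 32 - 12Q + 2Q^2; min AVC = $14 at Q = 3. Since P = $224 ≥ min AVC, the firm produces.
With MC = 32 - 24Q + 6Q^2, P = MC on the upward-sloping part at Q* = 8.
TR = 224·8 = 1792. TC = 1619 + 512 = 2131. Profit = 1792 − 2131 = -$339.
Shutting down would mean losing the fixed cost of $1619, so operating at a loss of $339 is better by $1280.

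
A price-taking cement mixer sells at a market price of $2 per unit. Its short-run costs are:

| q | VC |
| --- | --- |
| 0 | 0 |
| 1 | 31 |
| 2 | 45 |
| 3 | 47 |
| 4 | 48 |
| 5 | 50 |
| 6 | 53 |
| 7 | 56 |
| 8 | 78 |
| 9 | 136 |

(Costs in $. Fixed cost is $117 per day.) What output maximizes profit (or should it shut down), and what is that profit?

Tabulate TR − TC: q=0: -117; q=1: -146; q=2: -158; q=3: -158; q=4: -157; q=5: -157; q=6: -158; q=7: -159; q=8: -179; q=9: -235.
Profit is highest at q = 0. Equivalently, the lowest AVC in the table is 56/7 ≈ $8 at q = 7, and P = $2 falls below it — price never covers variable cost, so the firm shuts down and loses only its fixed cost.

q = 0 (shut down); profit = -$117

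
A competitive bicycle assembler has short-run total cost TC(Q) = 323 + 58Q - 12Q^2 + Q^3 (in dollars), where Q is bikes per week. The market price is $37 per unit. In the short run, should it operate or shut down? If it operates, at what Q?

Strip out fixed cost: VC = 58Q - 12Q^2 + Q^3. Then AVC = 58 - 12Q + Q^2 and MC = 58 - 24Q + 3Q^2.
The AVC parabola has its vertex at Q = 12/2 = 6, where AVC = 58 - 12·6 + 6^2 = $22.
P = $37 exceeds min AVC = $22, so the firm stays open.
Solving P = MC: 21 - 24Q + 3Q^2 = 0 ⇒ Q = 1 or 7. On the upward-sloping branch, Q* = 7.
Check: AVC at Q = 7 is $23 ≤ P, so revenue covers variable cost.
Profit = P·Q − TC = 37·7 − 484 = -$225, a loss, but smaller than the $323 fixed cost the firm would lose by shutting down.

Produce at Q = 7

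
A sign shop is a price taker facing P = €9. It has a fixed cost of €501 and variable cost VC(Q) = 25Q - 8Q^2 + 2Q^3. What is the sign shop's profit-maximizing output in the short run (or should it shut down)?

Strip out fixed cost: VC = 25Q - 8Q^2 + 2Q^3. Then AVC = 25 - 8Q + 2Q^2 and MC = 25 - 16Q + 6Q^2.
The AVC parabola has its vertex at Q = 8/4 = 2, where AVC = 25 - 8·2 + 2·2^2 = €17.
P = €9 lies below min AVC = €17; no output level covers variable cost.
Best response: produce nothing and absorb the €501 fixed cost.

Shut down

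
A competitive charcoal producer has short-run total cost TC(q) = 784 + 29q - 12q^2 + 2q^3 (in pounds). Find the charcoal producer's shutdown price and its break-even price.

AVC = 29 - 12q + 2q^2; minimized at q = 3, giving min AVC = £11. That is the shutdown price.
ATC = 784/q + 29 - 12q + 2q^2. Setting dATC/dq = −784/q^2 − 12 + 4q = 0 gives q = 7 (since 4·7^3 − 12·7^2 = 784).
min ATC = 784/7 + 29 − 12·7 + 2·7^2 = £155. That is the break-even price.
For £11 ≤ P < £155 the firm produces at a loss; below £11 it shuts down.

Shutdown price = £11; break-even price = £155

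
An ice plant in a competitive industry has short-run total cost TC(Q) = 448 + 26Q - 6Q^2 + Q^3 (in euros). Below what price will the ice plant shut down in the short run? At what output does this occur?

The shutdown price is the minimum of AVC. VC = 26Q - 6Q^2 + Q^3, so AVC = 26 - 6Q + Q^2.
dAVC/dQ = -6 + 2Q = 0 gives Q = 3. min AVC = 26 - 6·3 + 3^2 = 17.
So the shutdown price is €17.

€17 per unit, at Q = 3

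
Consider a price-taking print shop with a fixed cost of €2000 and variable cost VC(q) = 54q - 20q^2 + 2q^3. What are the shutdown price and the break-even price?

Shutdown price = min AVC. AVC = 54 - 20q + 2q^2, with vertex at q = 5 and minimum €4.
ATC = 2000/q + 54 - 20q + 2q^2. Setting dATC/dq = −2000/q^2 − 20 + 4q = 0 gives q = 10 (since 4·10^3 − 20·10^2 = 2000).
min ATC = 2000/10 + 54 − 20·10 + 2·10^2 = €254. That is the break-even price.
For €4 ≤ P < €254 the firm produces at a loss; below €4 it shuts down.

Shutdown price = €4; break-even price = €254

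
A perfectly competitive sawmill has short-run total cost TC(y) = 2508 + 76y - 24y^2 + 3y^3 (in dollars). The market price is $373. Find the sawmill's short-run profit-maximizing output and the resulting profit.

AVC = 76 - 24y + 3y^2; min AVC = $28 at y = 4. Since P = $373 ≥ min AVC, the firm produces.
MC = 76 - 48y + 9y^2. Setting P = MC and taking the root on the rising branch gives y* = 9.
TR = 373·9 = 3357. TC = 2508 + 927 = 3435. Profit = 3357 − 3435 = -$78.
By producing, the firm covers all variable cost plus $2430 of fixed cost; shutting down would lose the full $2508.

Profit = -$78 at y = 9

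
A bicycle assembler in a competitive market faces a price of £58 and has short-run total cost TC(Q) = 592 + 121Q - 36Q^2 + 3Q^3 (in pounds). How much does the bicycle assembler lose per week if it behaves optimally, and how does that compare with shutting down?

AVC = 121 - 36Q + 3Q^2; min AVC = £13 at Q = 6. Since P = £58 ≥ min AVC, the firm produces.
MC = 121 - 72Q + 9Q^2. Setting P = MC and taking the root on the rising branch gives Q* = 7.
TR = 58·7 = 406. TC = 592 + 112 = 704. Profit = 406 − 704 = -£298.
Shutting down would mean losing the fixed cost of £592, so operating at a loss of £298 is better by £294.

Profit = -£298 at Q = 7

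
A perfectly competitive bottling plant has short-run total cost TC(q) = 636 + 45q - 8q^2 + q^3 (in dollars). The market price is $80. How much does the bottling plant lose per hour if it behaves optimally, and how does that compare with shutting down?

AVC = 45 - 8q + q^2; min AVC = $29 at q = 4. Since P = $80 ≥ min AVC, the firm produces.
With MC = 45 - 16q + 3q^2, P = MC on the upward-sloping part at q* = 7.
TR = 80·7 = 560. TC = 636 + 266 = 902. Profit = 560 − 902 = -$342.
By producing, the firm covers all variable cost plus $294 of fixed cost; shutting down would lose the full $636.

Profit = -$342 at q = 7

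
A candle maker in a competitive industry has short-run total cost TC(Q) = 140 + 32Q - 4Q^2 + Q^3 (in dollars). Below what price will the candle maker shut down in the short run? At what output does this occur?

Short-run supply begins at min AVC. From VC = 32Q - 4Q^2 + Q^3, AVC = 32 - 4Q + Q^2.
At the minimum of AVC, MC = AVC. MC = 32 - 8Q + 3Q^2; setting MC = AVC gives 2Q^2 - 4Q = 0, so Q = 2. min AVC = 28.
The firm shuts down for any P below $28.

$28 per unit, at Q = 2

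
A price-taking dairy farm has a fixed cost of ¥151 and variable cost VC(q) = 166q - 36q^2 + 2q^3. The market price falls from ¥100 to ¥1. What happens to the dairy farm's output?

Output falls from 11 to 0 (the firm shuts down)

AVC = 166 - 36q + 2q^2, minimized at q = 9 where min AVC = ¥4. MC = 166 - 72q + 6q^2.
At P = ¥100 ≥ min AVC, set P = MC on the rising branch: q = 11.
At P = ¥1 < min AVC = ¥4, price no longer covers variable cost at any output, so the firm shuts down: q = 0.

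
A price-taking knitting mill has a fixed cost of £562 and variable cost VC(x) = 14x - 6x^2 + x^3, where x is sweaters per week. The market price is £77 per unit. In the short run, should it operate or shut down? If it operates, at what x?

From TC, MC = TC'(x) = 14 - 12x + 3x^2 and AVC = VC/x = 14 - 6x + x^2.
The AVC parabola has its vertex at x = 6/2 = 3, where AVC = 14 - 6·3 + 3^2 = £5.
Since P = £77 ≥ min AVC = £5, price covers variable cost and the firm should produce.
Set P = MC: 77 = 14 - 12x + 3x^2 → -63 - 12x + 3x^2 = 0. The roots are x = -3 and x = 7; the profit-maximizing output is on the rising part of MC, so x* = 7.
Check: AVC at x = 7 is £21 ≤ P, so revenue covers variable cost.
Profit = P·x − TC = 77·7 − 709 = -£170, a loss, but smaller than the £562 fixed cost the firm would lose by shutting down.

Produce at x = 7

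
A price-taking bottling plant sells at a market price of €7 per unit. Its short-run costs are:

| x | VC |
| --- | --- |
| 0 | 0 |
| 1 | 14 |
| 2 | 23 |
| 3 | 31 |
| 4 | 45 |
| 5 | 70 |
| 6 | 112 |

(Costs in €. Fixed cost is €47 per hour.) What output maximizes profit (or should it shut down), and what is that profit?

Profit at each row (π = 7x − TC): x=0: -47; x=1: -54; x=2: -56; x=3: -57; x=4: -64; x=5: -82; x=6: -117.
Profit is highest at x = 0. Equivalently, the lowest AVC in the table is 31/3 ≈ €10.33 at x = 3, and P = €7 falls below it — price never covers variable cost, so the firm shuts down and loses only its fixed cost.

x = 0 (shut down); profit = -€47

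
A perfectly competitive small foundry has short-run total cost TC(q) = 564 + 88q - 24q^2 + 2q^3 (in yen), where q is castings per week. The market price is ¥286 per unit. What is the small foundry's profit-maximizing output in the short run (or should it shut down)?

Produce at q = 11

Variable cost is VC = 88q - 24q^2 + 2q^3, so AVC = VC/q = 88 - 24q + 2q^2 and MC = dTC/dq = 88 - 48q + 6q^2.
The AVC parabola has its vertex at q = 24/4 = 6, where AVC = 88 - 24·6 + 2·6^2 = ¥16.
P = ¥286 exceeds min AVC = ¥16, so the firm stays open.
P = MC gives -198 - 48q + 6q^2 = 0, with roots -3 and 11. Take the larger (rising MC): q* = 11.
Check: AVC at q = 11 is ¥66 ≤ P, so revenue covers variable cost.
Profit = P·q − TC = 286·11 − 1290 = ¥1856.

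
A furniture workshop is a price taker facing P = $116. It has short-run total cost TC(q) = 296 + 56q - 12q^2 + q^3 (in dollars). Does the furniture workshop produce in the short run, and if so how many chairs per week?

Strip out fixed cost: VC = 56q - 12q^2 + q^3. Then AVC = 56 - 12q + q^2 and MC = 56 - 24q + 3q^2.
AVC hits its minimum where MC = AVC, at q = 6, giving min AVC = 56 - 12·6 + 6^2 = $20.
Since P = $116 ≥ min AVC = $20, price covers variable cost and the firm should produce.
Solving P = MC: -60 - 24q + 3q^2 = 0 ⇒ q = -2 or 10. On the upward-sloping branch, q* = 10.
Check: AVC at q = 10 is $36 ≤ P, so revenue covers variable cost.
Profit = P·q − TC = 116·10 − 656 = $504.

Produce at q = 10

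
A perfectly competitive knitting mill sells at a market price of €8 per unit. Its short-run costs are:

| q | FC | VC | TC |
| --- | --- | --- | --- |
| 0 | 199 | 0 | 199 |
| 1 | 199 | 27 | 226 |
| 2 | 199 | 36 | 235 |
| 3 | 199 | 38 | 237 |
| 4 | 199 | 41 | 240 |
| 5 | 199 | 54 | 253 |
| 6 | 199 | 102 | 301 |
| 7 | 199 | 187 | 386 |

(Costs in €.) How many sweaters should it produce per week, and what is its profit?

Compute π = P·q − TC at each output: q=0: -199; q=1: -218; q=2: -219; q=3: -213; q=4: -208; q=5: -213; q=6: -253; q=7: -330.
Profit is highest at q = 0. Equivalently, the lowest AVC in the table is 41/4 ≈ €10.25 at q = 4, and P = €8 falls below it — price never covers variable cost, so the firm shuts down and loses only its fixed cost.

q = 0 (shut down); profit = -€199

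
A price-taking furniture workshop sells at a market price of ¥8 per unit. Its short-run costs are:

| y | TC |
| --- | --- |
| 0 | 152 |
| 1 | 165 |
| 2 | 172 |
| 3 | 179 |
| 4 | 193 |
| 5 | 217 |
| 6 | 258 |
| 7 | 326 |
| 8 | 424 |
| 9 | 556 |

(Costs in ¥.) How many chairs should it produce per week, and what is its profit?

y = 0 (shut down); profit = -¥152

Profit at each row (π = 8y − TC): y=0: -152; y=1: -157; y=2: -156; y=3: -155; y=4: -161; y=5: -177; y=6: -210; y=7: -270; y=8: -360; y=9: -484.
Profit is highest at y = 0. Equivalently, the lowest AVC in the table is 27/3 ≈ ¥9 at y = 3, and P = ¥8 falls below it — price never covers variable cost, so the firm shuts down and loses only its fixed cost.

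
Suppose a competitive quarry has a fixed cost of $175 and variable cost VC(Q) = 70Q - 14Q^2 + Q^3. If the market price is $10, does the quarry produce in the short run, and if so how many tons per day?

Shut down

From TC, MC = TC'(Q) = 70 - 28Q + 3Q^2 and AVC = VC/Q = 70 - 14Q + Q^2.
The AVC parabola has its vertex at Q = 14/2 = 7, where AVC = 70 - 14·7 + 7^2 = $21.
P = $10 lies below min AVC = $21; no output level covers variable cost.
The firm minimizes its loss by shutting down and losing only its fixed cost of $175.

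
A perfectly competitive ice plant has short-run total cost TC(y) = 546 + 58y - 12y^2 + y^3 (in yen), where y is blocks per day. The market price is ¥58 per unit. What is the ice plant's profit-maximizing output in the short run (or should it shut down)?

From TC, MC = TC'(y) = 58 - 24y + 3y^2 and AVC = VC/y = 58 - 12y + y^2.
AVC is minimized where dAVC/dy = -12 + 2y = 0, at y = 6; min AVC = 58 - 12·6 + 6^2 = ¥22.
Because ¥58 ≥ ¥22, revenue can cover variable cost; the firm operates.
Solving P = MC: -24y + 3y^2 = 0 ⇒ y = 0 or 8. On the upward-sloping branch, y* = 8.
Check: AVC at y = 8 is ¥26 ≤ P, so revenue covers variable cost.
Profit = P·y − TC = 58·8 − 754 = -¥290, a loss, but smaller than the ¥546 fixed cost the firm would lose by shutting down.

Produce at y = 8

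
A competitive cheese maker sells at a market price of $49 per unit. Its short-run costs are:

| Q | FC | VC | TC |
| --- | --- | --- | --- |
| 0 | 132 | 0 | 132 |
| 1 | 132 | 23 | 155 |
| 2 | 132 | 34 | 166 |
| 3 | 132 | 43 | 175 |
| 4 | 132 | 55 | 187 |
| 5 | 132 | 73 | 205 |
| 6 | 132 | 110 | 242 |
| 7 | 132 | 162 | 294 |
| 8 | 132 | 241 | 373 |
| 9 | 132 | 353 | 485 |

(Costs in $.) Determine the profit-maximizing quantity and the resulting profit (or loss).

Tabulate TR − TC: Q=0: -132; Q=1: -106; Q=2: -68; Q=3: -28; Q=4: 9; Q=5: 40; Q=6: 52; Q=7: 49; Q=8: 19; Q=9: -44.
Profit is maximized at Q = 6. AVC there is 110/6 = $18.33 ≤ P, so producing beats shutting down (which would give -$132).

Q = 6; profit = $52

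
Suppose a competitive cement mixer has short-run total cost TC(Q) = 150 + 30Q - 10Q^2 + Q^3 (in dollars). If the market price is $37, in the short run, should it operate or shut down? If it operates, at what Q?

Produce at Q = 7

Variable cost is VC = 30Q - 10Q^2 + Q^3, so AVC = VC/Q = 30 - 10Q + Q^2 and MC = dTC/dQ = 30 - 20Q + 3Q^2.
AVC hits its minimum where MC = AVC, at Q = 5, giving min AVC = 30 - 10·5 + 5^2 = $5.
Because $37 ≥ $5, revenue can cover variable cost; the firm operates.
Solving P = MC: -7 - 20Q + 3Q^2 = 0 ⇒ Q = -1/3 or 7. On the upward-sloping branch, Q* = 7.
Check: AVC at Q = 7 is $9 ≤ P, so revenue covers variable cost.
Profit = P·Q − TC = 37·7 − 213 = $46.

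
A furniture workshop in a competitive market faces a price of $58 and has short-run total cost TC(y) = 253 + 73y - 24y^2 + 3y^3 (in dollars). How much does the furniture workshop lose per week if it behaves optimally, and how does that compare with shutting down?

Profit = -$103 at y = 5

AVC = 73 - 24y + 3y^2; min AVC = $25 at y = 4. Since P = $58 ≥ min AVC, the firm produces.
With MC = 73 - 48y + 9y^2, P = MC on the upward-sloping part at y* = 5.
TR = 58·5 = 290. TC = 253 + 140 = 393. Profit = 290 − 393 = -$103.
Shutting down would mean losing the fixed cost of $253, so operating at a loss of $103 is better by $150.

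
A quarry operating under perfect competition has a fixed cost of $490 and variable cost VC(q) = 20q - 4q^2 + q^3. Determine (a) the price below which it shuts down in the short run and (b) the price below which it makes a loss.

Shutdown price = $16; break-even price = $111

AVC = 20 - 4q + q^2; minimized at q = 2, giving min AVC = $16. That is the shutdown price.
ATC = 490/q + 20 - 4q + q^2. Setting dATC/dq = −490/q^2 − 4 + 2q = 0 gives q = 7 (since 2·7^3 − 4·7^2 = 490).
min ATC = 490/7 + 20 − 4·7 + 7^2 = $111. That is the break-even price.
Between these two prices the firm operates at a loss; above $111 it earns a profit.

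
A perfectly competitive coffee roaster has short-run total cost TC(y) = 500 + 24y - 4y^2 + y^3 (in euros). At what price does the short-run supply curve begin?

The shutdown price is the minimum of AVC. VC = 24y - 4y^2 + y^3, so AVC = 24 - 4y + y^2.
At the minimum of AVC, MC = AVC. MC = 24 - 8y + 3y^2; setting MC = AVC gives 2y^2 - 4y = 0, so y = 2. min AVC = 20.
The firm shuts down for any P below €20.

€20 per unit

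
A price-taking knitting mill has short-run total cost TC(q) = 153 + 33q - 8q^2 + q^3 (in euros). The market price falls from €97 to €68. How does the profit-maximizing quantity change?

Output falls from 8 to 7

AVC = 33 - 8q + q^2, minimized at q = 4 where min AVC = €17. MC = 33 - 16q + 3q^2.
At P = €97 ≥ min AVC, set P = MC on the rising branch: q = 8.
At P = €68 ≥ min AVC, set P = MC: q = 7. The firm stays open but cuts output.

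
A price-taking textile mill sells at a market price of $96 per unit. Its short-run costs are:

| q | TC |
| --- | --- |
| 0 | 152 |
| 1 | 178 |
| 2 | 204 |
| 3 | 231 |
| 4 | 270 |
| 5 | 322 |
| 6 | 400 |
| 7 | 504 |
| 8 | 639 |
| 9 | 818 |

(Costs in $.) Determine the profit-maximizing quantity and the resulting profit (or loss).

q = 6; profit = $176

Tabulate TR − TC: q=0: -152; q=1: -82; q=2: -12; q=3: 57; q=4: 114; q=5: 158; q=6: 176; q=7: 168; q=8: 129; q=9: 46.
Profit is maximized at q = 6. AVC there is 248/6 = $41.33 ≤ P, so producing beats shutting down (which would give -$152).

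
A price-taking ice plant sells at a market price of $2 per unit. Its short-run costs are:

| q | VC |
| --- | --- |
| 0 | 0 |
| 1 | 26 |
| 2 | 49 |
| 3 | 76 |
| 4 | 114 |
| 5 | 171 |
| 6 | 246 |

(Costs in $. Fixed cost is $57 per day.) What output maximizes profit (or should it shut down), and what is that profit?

q = 0 (shut down); profit = -$57

Tabulate TR − TC: q=0: -57; q=1: -81; q=2: -102; q=3: -127; q=4: -163; q=5: -218; q=6: -291.
Profit is highest at q = 0. Equivalently, the lowest AVC in the table is 49/2 ≈ $24.50 at q = 2, and P = $2 falls below it — price never covers variable cost, so the firm shuts down and loses only its fixed cost.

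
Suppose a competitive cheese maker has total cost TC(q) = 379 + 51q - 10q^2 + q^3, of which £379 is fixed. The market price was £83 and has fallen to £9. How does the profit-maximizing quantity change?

Output falls from 8 to 0 (the firm shuts down)

MC = 51 - 20q + 3q^2; the shutdown threshold is min AVC = £26 (at q = 5).
At P = £83 ≥ min AVC, set P = MC on the rising branch: q = 8.
At P = £9 < min AVC = £26, price no longer covers variable cost at any output, so the firm shuts down: q = 0.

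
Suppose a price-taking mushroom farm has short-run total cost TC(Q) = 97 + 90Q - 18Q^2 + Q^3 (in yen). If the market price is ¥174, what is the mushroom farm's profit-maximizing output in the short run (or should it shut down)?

Variable cost is VC = 90Q - 18Q^2 + Q^3, so AVC = VC/Q = 90 - 18Q + Q^2 and MC = dTC/dQ = 90 - 36Q + 3Q^2.
The AVC parabola has its vertex at Q = 18/2 = 9, where AVC = 90 - 18·9 + 9^2 = ¥9.
Since P = ¥174 ≥ min AVC = ¥9, price covers variable cost and the firm should produce.
P = MC gives -84 - 36Q + 3Q^2 = 0, with roots -2 and 14. Take the larger (rising MC): Q* = 14.
Check: AVC at Q = 14 is ¥34 ≤ P, so revenue covers variable cost.
Profit = P·Q − TC = 174·14 − 573 = ¥1863.

Produce at Q = 14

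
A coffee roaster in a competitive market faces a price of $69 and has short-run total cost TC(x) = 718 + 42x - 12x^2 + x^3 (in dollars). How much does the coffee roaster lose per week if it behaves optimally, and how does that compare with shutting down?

Profit = -$232 at x = 9

AVC = 42 - 12x + x^2; min AVC = $6 at x = 6. Since P = $69 ≥ min AVC, the firm produces.
MC = 42 - 24x + 3x^2. Setting P = MC and taking the root on the rising branch gives x* = 9.
TR = 69·9 = 621. TC = 718 + 135 = 853. Profit = 621 − 853 = -$232.
By producing, the firm covers all variable cost plus $486 of fixed cost; shutting down would lose the full $718.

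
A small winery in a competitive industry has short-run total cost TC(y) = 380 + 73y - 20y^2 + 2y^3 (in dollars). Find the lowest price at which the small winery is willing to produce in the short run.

$23 per unit

The firm shuts down when price falls below the minimum of average variable cost. AVC = VC/y = 73 - 20y + 2y^2.
dAVC/dy = -20 + 4y = 0 gives y = 5. min AVC = 73 - 20·5 + 2·5^2 = 23.
For P < $23 the firm produces nothing.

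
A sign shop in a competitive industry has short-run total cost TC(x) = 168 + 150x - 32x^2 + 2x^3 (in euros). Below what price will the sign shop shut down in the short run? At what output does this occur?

Short-run supply begins at min AVC. From VC = 150x - 32x^2 + 2x^3, AVC = 150 - 32x + 2x^2.
dAVC/dx = -32 + 4x = 0 gives x = 8. min AVC = 150 - 32·8 + 2·8^2 = 22.
So the shutdown price is €22.

€22 per unit, at x = 8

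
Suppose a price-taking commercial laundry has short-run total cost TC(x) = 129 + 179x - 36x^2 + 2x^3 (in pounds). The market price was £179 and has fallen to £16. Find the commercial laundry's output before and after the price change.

Output falls from 12 to 0 (the firm shuts down)

MC = 179 - 72x + 6x^2; the shutdown threshold is min AVC = £17 (at x = 9).
At P = £179 ≥ min AVC, set P = MC on the rising branch: x = 12.
At P = £16 < min AVC = £17, price no longer covers variable cost at any output, so the firm shuts down: x = 0.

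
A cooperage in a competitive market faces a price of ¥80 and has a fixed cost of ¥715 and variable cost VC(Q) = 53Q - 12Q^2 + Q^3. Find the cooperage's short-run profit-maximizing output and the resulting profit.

Profit = -¥229 at Q = 9

AVC = 53 - 12Q + Q^2; min AVC = ¥17 at Q = 6. Since P = ¥80 ≥ min AVC, the firm produces.
With MC = 53 - 24Q + 3Q^2, P = MC on the upward-sloping part at Q* = 9.
TR = 80·9 = 720. TC = 715 + 234 = 949. Profit = 720 − 949 = -¥229.
That loss of ¥229 beats the ¥715 the firm would lose by shutting down; producing recovers ¥486 of fixed cost.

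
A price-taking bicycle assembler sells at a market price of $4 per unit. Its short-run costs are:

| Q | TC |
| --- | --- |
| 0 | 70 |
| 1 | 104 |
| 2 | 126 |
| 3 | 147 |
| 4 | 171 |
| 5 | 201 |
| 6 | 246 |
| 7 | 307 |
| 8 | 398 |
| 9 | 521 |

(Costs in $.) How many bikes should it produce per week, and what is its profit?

Profit at each row (π = 4Q − TC): Q=0: -70; Q=1: -100; Q=2: -118; Q=3: -135; Q=4: -155; Q=5: -181; Q=6: -222; Q=7: -279; Q=8: -366; Q=9: -485.
Profit is highest at Q = 0. Equivalently, the lowest AVC in the table is 101/4 ≈ $25.25 at Q = 4, and P = $4 falls below it — price never covers variable cost, so the firm shuts down and loses only its fixed cost.

Q = 0 (shut down); profit = -$70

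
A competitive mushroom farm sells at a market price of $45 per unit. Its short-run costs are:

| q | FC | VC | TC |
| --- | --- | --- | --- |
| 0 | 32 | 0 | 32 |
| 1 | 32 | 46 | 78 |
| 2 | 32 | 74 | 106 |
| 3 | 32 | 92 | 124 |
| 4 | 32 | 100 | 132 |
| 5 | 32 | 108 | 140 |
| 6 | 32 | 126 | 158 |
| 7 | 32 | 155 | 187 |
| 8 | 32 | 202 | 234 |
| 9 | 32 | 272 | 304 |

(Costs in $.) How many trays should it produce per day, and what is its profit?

Compute π = P·q − TC at each output: q=0: -32; q=1: -33; q=2: -16; q=3: 11; q=4: 48; q=5: 85; q=6: 112; q=7: 128; q=8: 126; q=9: 101.
Profit is maximized at q = 7. AVC there is 155/7 = $22.14 ≤ P, so producing beats shutting down (which would give -$32).

q = 7; profit = $128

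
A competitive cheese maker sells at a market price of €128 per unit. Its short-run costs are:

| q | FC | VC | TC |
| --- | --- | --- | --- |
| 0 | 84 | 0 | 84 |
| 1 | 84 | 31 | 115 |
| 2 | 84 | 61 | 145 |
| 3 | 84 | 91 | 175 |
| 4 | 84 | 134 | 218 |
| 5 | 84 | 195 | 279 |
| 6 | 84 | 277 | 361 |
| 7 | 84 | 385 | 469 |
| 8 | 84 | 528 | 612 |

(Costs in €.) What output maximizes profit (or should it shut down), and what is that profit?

Tabulate TR − TC: q=0: -84; q=1: 13; q=2: 111; q=3: 209; q=4: 294; q=5: 361; q=6: 407; q=7: 427; q=8: 412.
Profit is maximized at q = 7. AVC there is 385/7 = €55 ≤ P, so producing beats shutting down (which would give -€84).

q = 7; profit = €427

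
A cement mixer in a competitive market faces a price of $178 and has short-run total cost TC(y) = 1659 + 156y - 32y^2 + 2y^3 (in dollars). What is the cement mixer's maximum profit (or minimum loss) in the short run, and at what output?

AVC = 156 - 32y + 2y^2 has its minimum $28 at y = 8; price $178 clears that bar, so the firm operates.
With MC = 156 - 64y + 6y^2, P = MC on the upward-sloping part at y* = 11.
TR = 178·11 = 1958. TC = 1659 + 506 = 2165. Profit = 1958 − 2165 = -$207.
By producing, the firm covers all variable cost plus $1452 of fixed cost; shutting down would lose the full $1659.

Profit = -$207 at y = 11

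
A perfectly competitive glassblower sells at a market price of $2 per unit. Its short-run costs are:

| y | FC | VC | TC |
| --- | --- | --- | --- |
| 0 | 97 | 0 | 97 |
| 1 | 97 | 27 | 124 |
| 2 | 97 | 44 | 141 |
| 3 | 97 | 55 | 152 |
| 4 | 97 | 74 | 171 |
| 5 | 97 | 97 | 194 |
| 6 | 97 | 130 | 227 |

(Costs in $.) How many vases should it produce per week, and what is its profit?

Compute π = P·y − TC at each output: y=0: -97; y=1: -122; y=2: -137; y=3: -146; y=4: -163; y=5: -184; y=6: -215.
Profit is highest at y = 0. Equivalently, the lowest AVC in the table is 55/3 ≈ $18.33 at y = 3, and P = $2 falls below it — price never covers variable cost, so the firm shuts down and loses only its fixed cost.

y = 0 (shut down); profit = -$97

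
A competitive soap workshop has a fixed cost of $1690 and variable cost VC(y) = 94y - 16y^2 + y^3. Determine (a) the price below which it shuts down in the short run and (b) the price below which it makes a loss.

Shutdown price = $30; break-even price = $185

Shutdown price = min AVC. AVC = 94 - 16y + y^2, with vertex at y = 8 and minimum $30.
ATC = 1690/y + 94 - 16y + y^2. Setting dATC/dy = −1690/y^2 − 16 + 2y = 0 gives y = 13 (since 2·13^3 − 16·13^2 = 1690).
min ATC = 1690/13 + 94 − 16·13 + 13^2 = $185. That is the break-even price.
For $30 ≤ P < $185 the firm produces at a loss; below $30 it shuts down.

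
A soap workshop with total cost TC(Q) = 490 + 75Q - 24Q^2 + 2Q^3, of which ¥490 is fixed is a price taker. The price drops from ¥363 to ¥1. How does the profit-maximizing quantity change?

Output falls from 12 to 0 (the firm shuts down)

AVC = 75 - 24Q + 2Q^2, minimized at Q = 6 where min AVC = ¥3. MC = 75 - 48Q + 6Q^2.
At P = ¥363 ≥ min AVC, set P = MC on the rising branch: Q = 12.
At P = ¥1 < min AVC = ¥3, price no longer covers variable cost at any output, so the firm shuts down: Q = 0.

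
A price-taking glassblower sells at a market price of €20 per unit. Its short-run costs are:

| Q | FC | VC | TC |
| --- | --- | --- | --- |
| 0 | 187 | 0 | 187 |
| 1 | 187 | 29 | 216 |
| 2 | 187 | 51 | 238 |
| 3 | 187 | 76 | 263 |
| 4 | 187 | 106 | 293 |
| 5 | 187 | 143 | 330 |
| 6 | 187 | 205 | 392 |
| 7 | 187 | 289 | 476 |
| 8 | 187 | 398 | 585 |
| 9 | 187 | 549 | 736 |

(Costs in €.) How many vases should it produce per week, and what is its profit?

Q = 0 (shut down); profit = -€187

Compute π = P·Q − TC at each output: Q=0: -187; Q=1: -196; Q=2: -198; Q=3: -203; Q=4: -213; Q=5: -230; Q=6: -272; Q=7: -336; Q=8: -425; Q=9: -556.
Profit is highest at Q = 0. Equivalently, the lowest AVC in the table is 76/3 ≈ €25.33 at Q = 3, and P = €20 falls below it — price never covers variable cost, so the firm shuts down and loses only its fixed cost.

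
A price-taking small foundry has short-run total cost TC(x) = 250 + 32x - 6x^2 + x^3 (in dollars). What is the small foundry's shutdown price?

$23 per unit

The firm shuts down when price falls below the minimum of average variable cost. AVC = VC/x = 32 - 6x + x^2.
At the minimum of AVC, MC = AVC. MC = 32 - 12x + 3x^2; setting MC = AVC gives 2x^2 - 6x = 0, so x = 3. min AVC = 23.
For P < $23 the firm produces nothing.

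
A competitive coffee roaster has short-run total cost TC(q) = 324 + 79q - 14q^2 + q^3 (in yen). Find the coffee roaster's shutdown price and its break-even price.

Shutdown price = ¥30; break-even price = ¥70

Shutdown price = min AVC. AVC = 79 - 14q + q^2, with vertex at q = 7 and minimum ¥30.
ATC = 324/q + 79 - 14q + q^2. Setting dATC/dq = −324/q^2 − 14 + 2q = 0 gives q = 9 (since 2·9^3 − 14·9^2 = 324).
min ATC = 324/9 + 79 − 14·9 + 9^2 = ¥70. That is the break-even price.
For ¥30 ≤ P < ¥70 the firm produces at a loss; below ¥30 it shuts down.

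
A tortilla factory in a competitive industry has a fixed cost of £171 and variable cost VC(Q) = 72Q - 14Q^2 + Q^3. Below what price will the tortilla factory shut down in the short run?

£23 per unit

The shutdown price is the minimum of AVC. VC = 72Q - 14Q^2 + Q^3, so AVC = 72 - 14Q + Q^2.
dAVC/dQ = -14 + 2Q = 0 gives Q = 7. min AVC = 72 - 14·7 + 7^2 = 23.
For P < £23 the firm produces nothing.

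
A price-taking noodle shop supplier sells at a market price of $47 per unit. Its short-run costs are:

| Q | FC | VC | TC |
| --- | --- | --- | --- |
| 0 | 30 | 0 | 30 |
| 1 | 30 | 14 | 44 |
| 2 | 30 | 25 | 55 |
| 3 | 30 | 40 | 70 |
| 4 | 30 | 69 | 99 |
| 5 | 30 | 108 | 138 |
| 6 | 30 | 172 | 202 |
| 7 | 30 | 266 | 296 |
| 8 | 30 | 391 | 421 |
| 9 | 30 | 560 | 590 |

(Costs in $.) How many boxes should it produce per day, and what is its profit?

Compute π = P·Q − TC at each output: Q=0: -30; Q=1: 3; Q=2: 39; Q=3: 71; Q=4: 89; Q=5: 97; Q=6: 80; Q=7: 33; Q=8: -45; Q=9: -167.
Profit is maximized at Q = 5. AVC there is 108/5 = $21.60 ≤ P, so producing beats shutting down (which would give -$30).

Q = 5; profit = $97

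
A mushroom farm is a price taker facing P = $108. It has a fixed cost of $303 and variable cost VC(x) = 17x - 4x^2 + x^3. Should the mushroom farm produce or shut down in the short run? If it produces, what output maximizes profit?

Variable cost is VC = 17x - 4x^2 + x^3, so AVC = VC/x = 17 - 4x + x^2 and MC = dTC/dx = 17 - 8x + 3x^2.
AVC is minimized where dAVC/dx = -4 + 2x = 0, at x = 2; min AVC = 17 - 4·2 + 2^2 = $13.
P = $108 exceeds min AVC = $13, so the firm stays open.
Solving P = MC: -91 - 8x + 3x^2 = 0 ⇒ x = -13/3 or 7. On the upward-sloping branch, x* = 7.
Check: AVC at x = 7 is $38 ≤ P, so revenue covers variable cost.
Profit = P·x − TC = 108·7 − 569 = $187.

Produce at x = 7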